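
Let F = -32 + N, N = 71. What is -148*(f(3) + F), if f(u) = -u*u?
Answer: -4440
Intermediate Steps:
F = 39 (F = -32 + 71 = 39)
f(u) = -u**2
-148*(f(3) + F) = -148*(-1*3**2 + 39) = -148*(-1*9 + 39) = -148*(-9 + 39) = -148*30 = -4440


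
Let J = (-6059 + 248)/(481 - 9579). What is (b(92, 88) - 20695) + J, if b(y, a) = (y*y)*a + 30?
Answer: 6588477177/9098 ≈ 7.2417e+5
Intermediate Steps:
b(y, a) = 30 + a*y² (b(y, a) = y²*a + 30 = a*y² + 30 = 30 + a*y²)
J = 5811/9098 (J = -5811/(-9098) = -5811*(-1/9098) = 5811/9098 ≈ 0.63871)
(b(92, 88) - 20695) + J = ((30 + 88*92²) - 20695) + 5811/9098 = ((30 + 88*8464) - 20695) + 5811/9098 = ((30 + 744832) - 20695) + 5811/9098 = (744862 - 20695) + 5811/9098 = 724167 + 5811/9098 = 6588477177/9098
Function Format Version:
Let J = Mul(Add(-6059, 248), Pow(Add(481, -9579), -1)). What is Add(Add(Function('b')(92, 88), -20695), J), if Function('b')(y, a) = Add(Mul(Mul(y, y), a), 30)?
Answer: Rational(6588477177, 9098) ≈ 7.2417e+5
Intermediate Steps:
Function('b')(y, a) = Add(30, Mul(a, Pow(y, 2))) (Function('b')(y, a) = Add(Mul(Pow(y, 2), a), 30) = Add(Mul(a, Pow(y, 2)), 30) = Add(30, Mul(a, Pow(y, 2))))
J = Rational(5811, 9098) (J = Mul(-5811, Pow(-9098, -1)) = Mul(-5811, Rational(-1, 9098)) = Rational(5811, 9098) ≈ 0.63871)
Add(Add(Function('b')(92, 88), -20695), J) = Add(Add(Add(30, Mul(88, Pow(92, 2))), -20695), Rational(5811, 9098)) = Add(Add(Add(30, Mul(88, 8464)), -20695), Rational(5811, 9098)) = Add(Add(Add(30, 744832), -20695), Rational(5811, 9098)) = Add(Add(744862, -20695), Rational(5811, 9098)) = Add(724167, Rational(5811, 9098)) = Rational(6588477177, 9098)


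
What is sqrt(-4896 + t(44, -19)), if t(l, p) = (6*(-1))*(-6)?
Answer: 18*I*sqrt(15) ≈ 69.714*I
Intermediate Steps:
t(l, p) = 36 (t(l, p) = -6*(-6) = 36)
sqrt(-4896 + t(44, -19)) = sqrt(-4896 + 36) = sqrt(-4860) = 18*I*sqrt(15)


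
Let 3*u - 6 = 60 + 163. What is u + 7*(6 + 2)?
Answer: 397/3 ≈ 132.33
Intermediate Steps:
u = 229/3 (u = 2 + (60 + 163)/3 = 2 + (⅓)*223 = 2 + 223/3 = 229/3 ≈ 76.333)
u + 7*(6 + 2) = 229/3 + 7*(6 + 2) = 229/3 + 7*8 = 229/3 + 56 = 397/3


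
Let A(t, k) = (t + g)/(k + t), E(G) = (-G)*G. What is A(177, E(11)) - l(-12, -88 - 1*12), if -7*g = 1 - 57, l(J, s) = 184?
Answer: -10119/56 ≈ -180.70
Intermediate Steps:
g = 8 (g = -(1 - 57)/7 = -1/7*(-56) = 8)
E(G) = -G**2
A(t, k) = (8 + t)/(k + t) (A(t, k) = (t + 8)/(k + t) = (8 + t)/(k + t))
A(177, E(11)) - l(-12, -88 - 1*12) = (8 + 177)/(-1*11**2 + 177) - 1*184 = 185/(-1*121 + 177) - 184 = 185/(-121 + 177) - 184 = 185/56 - 184 = -10119/56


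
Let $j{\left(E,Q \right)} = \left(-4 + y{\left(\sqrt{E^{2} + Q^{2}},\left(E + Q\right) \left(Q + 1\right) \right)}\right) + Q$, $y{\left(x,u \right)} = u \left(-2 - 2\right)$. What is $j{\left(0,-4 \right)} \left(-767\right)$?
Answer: $42952$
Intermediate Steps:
$y{\left(x,u \right)} = - 4 u$ ($y{\left(x,u \right)} = u \left(-4\right) = - 4 u$)
$j{\left(E,Q \right)} = -4 + Q - 4 \left(1 + Q\right) \left(E + Q\right)$ ($j{\left(E,Q \right)} = \left(-4 - 4 \left(E + Q\right) \left(Q + 1\right)\right) + Q = \left(-4 - 4 \left(E + Q\right) \left(1 + Q\right)\right) + Q = \left(-4 - 4 \left(1 + Q\right) \left(E + Q\right)\right) + Q = -4 + Q - 4 \left(1 + Q\right) \left(E + Q\right)$)
$j{\left(0,-4 \right)} \left(-767\right) = \left(-4 - 0 - 4 \left(-4\right)^{2} - -12 - 0 \left(-4\right)\right) \left(-767\right) = \left(-4 + 0 - 64 + 12 + 0\right) \left(-767\right) = \left(-56\right) \left(-767\right) = 42952$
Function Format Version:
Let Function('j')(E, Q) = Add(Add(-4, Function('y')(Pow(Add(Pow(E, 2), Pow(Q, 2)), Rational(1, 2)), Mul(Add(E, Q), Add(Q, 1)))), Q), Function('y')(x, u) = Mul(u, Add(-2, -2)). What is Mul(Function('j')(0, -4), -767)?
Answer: 42952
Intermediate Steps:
Function('y')(x, u) = Mul(-4, u) (Function('y')(x, u) = Mul(u, -4) = Mul(-4, u))
Function('j')(E, Q) = Add(-4, Q, Mul(-4, Add(1, Q), Add(E, Q))) (Function('j')(E, Q) = Add(Add(-4, Mul(-4, Mul(Add(E, Q), Add(Q, 1)))), Q) = Add(Add(-4, Mul(-4, Mul(Add(E, Q), Add(1, Q)))), Q) = Add(Add(-4, Mul(-4, Mul(Add(1, Q), Add(E, Q)))), Q) = Add(Add(-4, Mul(-4, Add(1, Q), Add(E, Q))), Q) = Add(-4, Q, Mul(-4, Add(1, Q), Add(E, Q))))
Mul(Function('j')(0, -4), -767) = Mul(Add(-4, Mul(-4, 0), Mul(-4, Pow(-4, 2)), Mul(-3, -4), Mul(-4, 0, -4)), -767) = Mul(Add(-4, 0, Mul(-4, 16), 12, 0), -767) = Mul(Add(-4, 0, -64, 12, 0), -767) = Mul(-56, -767) = 42952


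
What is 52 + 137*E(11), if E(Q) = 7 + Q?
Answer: 2518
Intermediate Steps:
52 + 137*E(11) = 52 + 137*(7 + 11) = 52 + 137*18 = 52 + 2466 = 2518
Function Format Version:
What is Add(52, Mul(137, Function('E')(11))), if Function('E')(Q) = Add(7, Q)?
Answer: 2518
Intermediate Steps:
Add(52, Mul(137, Function('E')(11))) = Add(52, Mul(137, Add(7, 11))) = Add(52, Mul(137, 18)) = Add(52, 2466) = 2518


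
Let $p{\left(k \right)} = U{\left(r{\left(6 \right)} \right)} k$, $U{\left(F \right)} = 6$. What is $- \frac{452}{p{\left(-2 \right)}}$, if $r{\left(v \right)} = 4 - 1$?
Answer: $\frac{113}{3} \approx 37.667$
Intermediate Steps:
$r{\left(v \right)} = 3$
$p{\left(k \right)} = 6 k$
$- \frac{452}{p{\left(-2 \right)}} = - \frac{452}{6 \left(-2\right)} = - \frac{452}{-12} = \left(-452\right) \left(- \frac{1}{12}\right) = \frac{113}{3}$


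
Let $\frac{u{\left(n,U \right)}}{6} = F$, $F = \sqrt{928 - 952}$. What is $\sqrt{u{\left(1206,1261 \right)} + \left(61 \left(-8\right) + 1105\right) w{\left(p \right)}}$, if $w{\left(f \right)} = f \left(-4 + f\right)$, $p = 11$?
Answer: $\sqrt{47509 + 12 i \sqrt{6}} \approx 217.97 + 0.0674 i$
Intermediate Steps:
$F = 2 i \sqrt{6}$ ($F = \sqrt{-24} = 2 i \sqrt{6} \approx 4.899 i$)
$u{\left(n,U \right)} = 12 i \sqrt{6}$ ($u{\left(n,U \right)} = 6 \cdot 2 i \sqrt{6} = 12 i \sqrt{6}$)
$\sqrt{u{\left(1206,1261 \right)} + \left(61 \left(-8\right) + 1105\right) w{\left(p \right)}} = \sqrt{12 i \sqrt{6} + \left(61 \left(-8\right) + 1105\right) 11 \left(-4 + 11\right)} = \sqrt{12 i \sqrt{6} + \left(-488 + 1105\right) 11 \cdot 7} = \sqrt{12 i \sqrt{6} + 617 \cdot 77} = \sqrt{12 i \sqrt{6} + 47509} = \sqrt{47509 + 12 i \sqrt{6}}$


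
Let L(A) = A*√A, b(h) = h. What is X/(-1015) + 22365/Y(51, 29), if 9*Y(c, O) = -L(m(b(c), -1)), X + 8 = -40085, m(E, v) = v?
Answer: 40093/1015 - 201285*I ≈ 39.5 - 2.0129e+5*I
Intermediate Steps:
L(A) = A^(3/2)
X = -40093 (X = -8 - 40085 = -40093)
Y(c, O) = I/9 (Y(c, O) = (-(-1)^(3/2))/9 = (-(-1)*I)/9 = I/9)
X/(-1015) + 22365/Y(51, 29) = -40093/(-1015) + 22365/((I/9)) = -40093*(-1/1015) + 22365*(-9*I) = 40093/1015 - 201285*I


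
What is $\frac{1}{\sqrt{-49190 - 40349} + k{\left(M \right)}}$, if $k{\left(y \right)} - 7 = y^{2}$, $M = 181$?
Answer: $\frac{32768}{1073831363} - \frac{i \sqrt{89539}}{1073831363} \approx 3.0515 \cdot 10^{-5} - 2.7866 \cdot 10^{-7} i$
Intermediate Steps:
$k{\left(y \right)} = 7 + y^{2}$
$\frac{1}{\sqrt{-49190 - 40349} + k{\left(M \right)}} = \frac{1}{\sqrt{-49190 - 40349} + \left(7 + 181^{2}\right)} = \frac{1}{\sqrt{-89539} + \left(7 + 32761\right)} = \frac{1}{i \sqrt{89539} + 32768} = \frac{1}{32768 + i \sqrt{89539}}$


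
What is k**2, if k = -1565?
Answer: 2449225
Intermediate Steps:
k**2 = (-1565)**2 = 2449225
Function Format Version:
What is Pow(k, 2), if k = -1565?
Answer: 2449225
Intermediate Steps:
Pow(k, 2) = Pow(-1565, 2) = 2449225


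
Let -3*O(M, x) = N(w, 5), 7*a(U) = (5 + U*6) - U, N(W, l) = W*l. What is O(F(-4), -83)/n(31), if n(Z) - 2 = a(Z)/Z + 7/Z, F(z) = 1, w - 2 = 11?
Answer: -14105/1929 ≈ -7.3121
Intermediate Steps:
w = 13 (w = 2 + 11 = 13)
a(U) = 5/7 + 5*U/7 (a(U) = ((5 + U*6) - U)/7 = ((5 + 6*U) - U)/7 = (5 + 5*U)/7 = 5/7 + 5*U/7)
n(Z) = 2 + 7/Z + (5/7 + 5*Z/7)/Z (n(Z) = 2 + ((5/7 + 5*Z/7)/Z + 7/Z) = 2 + (7/Z + (5/7 + 5*Z/7)/Z) = 2 + 7/Z + (5/7 + 5*Z/7)/Z)
O(M, x) = -65/3 (O(M, x) = -13*5/3 = -⅓*65 = -65/3)
O(F(-4), -83)/n(31) = -65*217/(54 + 19*31)/3 = -65*217/(54 + 589)/3 = -65/(3*((⅐)*(1/31)*643)) = -65/(3*643/217) = -65/3*217/643 = -14105/1929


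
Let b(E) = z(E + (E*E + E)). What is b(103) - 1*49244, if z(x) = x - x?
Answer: -49244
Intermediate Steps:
z(x) = 0
b(E) = 0
b(103) - 1*49244 = 0 - 1*49244 = 0 - 49244 = -49244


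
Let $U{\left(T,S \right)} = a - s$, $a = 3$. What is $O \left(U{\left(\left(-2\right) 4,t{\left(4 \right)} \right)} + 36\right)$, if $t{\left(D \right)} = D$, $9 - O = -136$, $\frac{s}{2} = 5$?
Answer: $4205$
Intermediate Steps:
$s = 10$ ($s = 2 \cdot 5 = 10$)
$O = 145$ ($O = 9 - -136 = 9 + 136 = 145$)
$U{\left(T,S \right)} = -7$ ($U{\left(T,S \right)} = 3 - 10 = -7$)
$O \left(U{\left(\left(-2\right) 4,t{\left(4 \right)} \right)} + 36\right) = 145 \left(-7 + 36\right) = 145 \cdot 29 = 4205$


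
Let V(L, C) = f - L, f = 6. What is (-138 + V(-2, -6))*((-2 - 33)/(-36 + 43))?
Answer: 650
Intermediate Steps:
V(L, C) = 6 - L
(-138 + V(-2, -6))*((-2 - 33)/(-36 + 43)) = (-138 + (6 - 1*(-2)))*((-2 - 33)/(-36 + 43)) = (-138 + (6 + 2))*(-35/7) = (-138 + 8)*(-35*1/7) = -130*(-5) = 650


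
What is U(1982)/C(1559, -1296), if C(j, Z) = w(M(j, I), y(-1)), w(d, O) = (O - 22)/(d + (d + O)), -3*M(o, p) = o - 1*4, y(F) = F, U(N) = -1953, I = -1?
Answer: -2026563/23 ≈ -88111.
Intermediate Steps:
M(o, p) = 4/3 - o/3 (M(o, p) = -(o - 1*4)/3 = -(o - 4)/3 = -(-4 + o)/3 = 4/3 - o/3)
w(d, O) = (-22 + O)/(O + 2*d) (w(d, O) = (-22 + O)/(d + (O + d)) = (-22 + O)/(O + 2*d))
C(j, Z) = -23/(5/3 - 2*j/3) (C(j, Z) = (-22 - 1)/(-1 + 2*(4/3 - j/3)) = -23/(-1 + (8/3 - 2*j/3)) = -23/(5/3 - 2*j/3))
U(1982)/C(1559, -1296) = -1953/(69/(-5 + 2*1559)) = -1953/(69/(-5 + 3118)) = -1953/(69/3113) = -1953/(69*(1/3113)) = -1953/69/3113 = -1953*3113/69 = -2026563/23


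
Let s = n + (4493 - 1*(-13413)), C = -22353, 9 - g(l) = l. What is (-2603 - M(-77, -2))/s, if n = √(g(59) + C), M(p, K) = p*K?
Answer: -16455614/106882413 + 919*I*√22403/106882413 ≈ -0.15396 + 0.001287*I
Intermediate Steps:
M(p, K) = K*p
g(l) = 9 - l
n = I*√22403 (n = √((9 - 1*59) - 22353) = √((9 - 59) - 22353) = √(-50 - 22353) = √(-22403) = I*√22403 ≈ 149.68*I)
s = 17906 + I*√22403 (s = I*√22403 + (4493 - 1*(-13413)) = I*√22403 + (4493 + 13413) = I*√22403 + 17906 = 17906 + I*√22403 ≈ 17906.0 + 149.68*I)
(-2603 - M(-77, -2))/s = (-2603 - (-2)*(-77))/(17906 + I*√22403) = (-2603 - 1*154)/(17906 + I*√22403) = (-2603 - 154)/(17906 + I*√22403) = -2757/(17906 + I*√22403)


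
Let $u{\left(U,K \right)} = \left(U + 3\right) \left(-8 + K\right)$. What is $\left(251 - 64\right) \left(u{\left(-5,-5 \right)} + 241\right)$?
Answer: $49929$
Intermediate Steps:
$u{\left(U,K \right)} = \left(-8 + K\right) \left(3 + U\right)$ ($u{\left(U,K \right)} = \left(3 + U\right) \left(-8 + K\right) = \left(-8 + K\right) \left(3 + U\right)$)
$\left(251 - 64\right) \left(u{\left(-5,-5 \right)} + 241\right) = \left(251 - 64\right) \left(\left(-24 - -40 + 3 \left(-5\right) - -25\right) + 241\right) = 187 \left(\left(-24 + 40 - 15 + 25\right) + 241\right) = 187 \left(26 + 241\right) = 187 \cdot 267 = 49929$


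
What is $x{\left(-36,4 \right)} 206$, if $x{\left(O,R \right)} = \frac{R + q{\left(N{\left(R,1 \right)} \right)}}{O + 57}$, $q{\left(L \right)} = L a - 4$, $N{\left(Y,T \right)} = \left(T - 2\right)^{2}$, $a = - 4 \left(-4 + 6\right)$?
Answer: $- \frac{1648}{21} \approx -78.476$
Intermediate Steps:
$a = -8$ ($a = \left(-4\right) 2 = -8$)
$N{\left(Y,T \right)} = \left(-2 + T\right)^{2}$
$q{\left(L \right)} = -4 - 8 L$ ($q{\left(L \right)} = L \left(-8\right) - 4 = - 8 L - 4 = -4 - 8 L$)
$x{\left(O,R \right)} = \frac{-12 + R}{57 + O}$ ($x{\left(O,R \right)} = \frac{R - \left(4 + 8 \left(-2 + 1\right)^{2}\right)}{O + 57} = \frac{R - \left(4 + 8 \left(-1\right)^{2}\right)}{57 + O} = \frac{R - 12}{57 + O} = \frac{-12 + R}{57 + O}$)
$x{\left(-36,4 \right)} 206 = \frac{-12 + 4}{57 - 36} \cdot 206 = \frac{1}{21} \left(-8\right) 206 = \left(- \frac{8}{21}\right) 206 = - \frac{1648}{21}$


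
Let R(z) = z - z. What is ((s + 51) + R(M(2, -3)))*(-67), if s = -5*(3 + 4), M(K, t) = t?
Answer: -1072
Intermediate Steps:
s = -35 (s = -5*7 = -35)
R(z) = 0
((s + 51) + R(M(2, -3)))*(-67) = ((-35 + 51) + 0)*(-67) = (16 + 0)*(-67) = 16*(-67) = -1072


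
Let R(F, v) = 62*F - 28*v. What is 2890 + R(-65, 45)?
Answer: -2400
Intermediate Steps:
R(F, v) = -28*v + 62*F
2890 + R(-65, 45) = 2890 + (-28*45 + 62*(-65)) = 2890 + (-1260 - 4030) = 2890 - 5290 = -2400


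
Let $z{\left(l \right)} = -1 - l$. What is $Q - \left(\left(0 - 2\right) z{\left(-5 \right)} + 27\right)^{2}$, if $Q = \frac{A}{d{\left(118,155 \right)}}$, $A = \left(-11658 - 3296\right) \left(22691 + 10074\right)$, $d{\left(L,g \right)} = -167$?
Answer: $\frac{489907523}{167} \approx 2.9336 \cdot 10^{6}$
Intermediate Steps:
$A = -489967810$ ($A = \left(-14954\right) 32765 = -489967810$)
$Q = \frac{489967810}{167}$ ($Q = - \frac{489967810}{-167} = \left(-489967810\right) \left(- \frac{1}{167}\right) = \frac{489967810}{167} \approx 2.9339 \cdot 10^{6}$)
$Q - \left(\left(0 - 2\right) z{\left(-5 \right)} + 27\right)^{2} = \frac{489967810}{167} - \left(\left(0 - 2\right) \left(-1 - -5\right) + 27\right)^{2} = \frac{489967810}{167} - \left(- 2 \left(-1 + 5\right) + 27\right)^{2} = \frac{489967810}{167} - \left(\left(-2\right) 4 + 27\right)^{2} = \frac{489967810}{167} - \left(-8 + 27\right)^{2} = \frac{489967810}{167} - 19^{2} = \frac{489967810}{167} - 361 = \frac{489907523}{167}$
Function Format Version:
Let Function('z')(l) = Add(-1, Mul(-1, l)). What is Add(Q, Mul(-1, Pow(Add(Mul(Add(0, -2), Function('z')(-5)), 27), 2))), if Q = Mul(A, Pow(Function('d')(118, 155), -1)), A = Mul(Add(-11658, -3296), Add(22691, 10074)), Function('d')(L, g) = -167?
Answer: Rational(489907523, 167) ≈ 2.9336e+6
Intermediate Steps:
A = -489967810 (A = Mul(-14954, 32765) = -489967810)
Q = Rational(489967810, 167) (Q = Mul(-489967810, Pow(-167, -1)) = Mul(-489967810, Rational(-1, 167)) = Rational(489967810, 167) ≈ 2.9339e+6)
Add(Q, Mul(-1, Pow(Add(Mul(Add(0, -2), Function('z')(-5)), 27), 2))) = Add(Rational(489967810, 167), Mul(-1, Pow(Add(Mul(Add(0, -2), Add(-1, Mul(-1, -5))), 27), 2))) = Add(Rational(489967810, 167), Mul(-1, Pow(Add(Mul(-2, Add(-1, 5)), 27), 2))) = Add(Rational(489967810, 167), Mul(-1, Pow(Add(Mul(-2, 4), 27), 2))) = Add(Rational(489967810, 167), Mul(-1, Pow(Add(-8, 27), 2))) = Add(Rational(489967810, 167), Mul(-1, Pow(19, 2))) = Add(Rational(489967810, 167), Mul(-1, 361)) = Add(Rational(489967810, 167), -361) = Rational(489907523, 167)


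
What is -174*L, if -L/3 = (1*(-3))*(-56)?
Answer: 87696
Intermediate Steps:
L = -504 (L = -3*1*(-3)*(-56) = -(-9)*(-56) = -3*168 = -504)
-174*L = -174*(-504) = 87696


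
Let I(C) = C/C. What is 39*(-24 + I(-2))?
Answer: -897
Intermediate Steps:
I(C) = 1
39*(-24 + I(-2)) = 39*(-24 + 1) = 39*(-23) = -897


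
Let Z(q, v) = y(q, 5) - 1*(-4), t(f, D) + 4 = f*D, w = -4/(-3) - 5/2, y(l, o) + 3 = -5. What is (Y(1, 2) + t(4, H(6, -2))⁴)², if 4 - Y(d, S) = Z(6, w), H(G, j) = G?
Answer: 25602560064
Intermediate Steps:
y(l, o) = -8 (y(l, o) = -3 - 5 = -8)
w = -7/6 (w = -4*(-⅓) - 5*½ = 4/3 - 5/2 = -7/6 ≈ -1.1667)
t(f, D) = -4 + D*f (t(f, D) = -4 + f*D = -4 + D*f)
Z(q, v) = -4 (Z(q, v) = -8 - 1*(-4) = -8 + 4 = -4)
Y(d, S) = 8 (Y(d, S) = 4 - 1*(-4) = 4 + 4 = 8)
(Y(1, 2) + t(4, H(6, -2))⁴)² = (8 + (-4 + 6*4)⁴)² = (8 + (-4 + 24)⁴)² = (8 + 20⁴)² = (8 + 160000)² = 160008² = 25602560064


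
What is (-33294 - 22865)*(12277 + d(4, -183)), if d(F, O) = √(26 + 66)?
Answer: -689464043 - 112318*√23 ≈ -6.9000e+8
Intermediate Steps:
d(F, O) = 2*√23 (d(F, O) = √92 = 2*√23)
(-33294 - 22865)*(12277 + d(4, -183)) = (-33294 - 22865)*(12277 + 2*√23) = -56159*(12277 + 2*√23) = -689464043 - 112318*√23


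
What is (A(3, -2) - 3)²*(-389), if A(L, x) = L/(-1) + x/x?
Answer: -9725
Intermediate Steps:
A(L, x) = 1 - L (A(L, x) = L*(-1) + 1 = -L + 1 = 1 - L)
(A(3, -2) - 3)²*(-389) = ((1 - 1*3) - 3)²*(-389) = ((1 - 3) - 3)²*(-389) = (-2 - 3)²*(-389) = (-5)²*(-389) = 25*(-389) = -9725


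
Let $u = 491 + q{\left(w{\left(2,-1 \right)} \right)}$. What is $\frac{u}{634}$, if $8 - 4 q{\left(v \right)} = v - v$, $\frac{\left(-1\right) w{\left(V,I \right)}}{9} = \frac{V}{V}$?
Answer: $\frac{493}{634} \approx 0.7776$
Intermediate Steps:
$w{\left(V,I \right)} = -9$ ($w{\left(V,I \right)} = - 9 \frac{V}{V} = \left(-9\right) 1 = -9$)
$q{\left(v \right)} = 2$ ($q{\left(v \right)} = 2 - \frac{v - v}{4} = 2 - 0 = 2 + 0 = 2$)
$u = 493$ ($u = 491 + 2 = 493$)
$\frac{u}{634} = \frac{493}{634}$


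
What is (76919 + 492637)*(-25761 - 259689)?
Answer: -162579760200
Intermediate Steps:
(76919 + 492637)*(-25761 - 259689) = 569556*(-285450) = -162579760200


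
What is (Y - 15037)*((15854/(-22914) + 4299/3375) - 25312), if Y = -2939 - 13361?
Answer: 378646168762814/477375 ≈ 7.9318e+8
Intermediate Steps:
Y = -16300
(Y - 15037)*((15854/(-22914) + 4299/3375) - 25312) = (-16300 - 15037)*((15854/(-22914) + 4299/3375) - 25312) = -31337*((15854*(-1/22914) + 4299*(1/3375)) - 25312) = -31337*((-7927/11457 + 1433/1125) - 25312) = -31337*(277778/477375 - 25312) = -31337*(-12083038222/477375) = 378646168762814/477375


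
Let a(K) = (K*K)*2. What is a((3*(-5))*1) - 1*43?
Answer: 407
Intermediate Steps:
a(K) = 2*K² (a(K) = K²*2 = 2*K²)
a((3*(-5))*1) - 1*43 = 2*((3*(-5))*1)² - 1*43 = 2*(-15*1)² - 43 = 2*(-15)² - 43 = 2*225 - 43 = 450 - 43 = 407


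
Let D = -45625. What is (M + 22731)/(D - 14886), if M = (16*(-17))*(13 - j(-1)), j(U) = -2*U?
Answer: -19739/60511 ≈ -0.32621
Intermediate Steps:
M = -2992 (M = (16*(-17))*(13 - (-2)*(-1)) = -272*(13 - 1*2) = -272*(13 - 2) = -272*11 = -2992)
(M + 22731)/(D - 14886) = (-2992 + 22731)/(-45625 - 14886) = 19739/(-60511) = 19739*(-1/60511) = -19739/60511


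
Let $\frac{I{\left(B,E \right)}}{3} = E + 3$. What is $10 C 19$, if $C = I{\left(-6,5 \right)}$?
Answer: $4560$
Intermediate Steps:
$I{\left(B,E \right)} = 9 + 3 E$ ($I{\left(B,E \right)} = 3 \left(E + 3\right) = 3 \left(3 + E\right) = 9 + 3 E$)
$C = 24$ ($C = 9 + 3 \cdot 5 = 9 + 15 = 24$)
$10 C 19 = 10 \cdot 24 \cdot 19 = 240 \cdot 19 = 4560$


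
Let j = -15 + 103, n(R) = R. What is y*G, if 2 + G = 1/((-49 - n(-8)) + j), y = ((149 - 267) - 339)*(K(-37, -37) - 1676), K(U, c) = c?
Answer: -72804213/47 ≈ -1.5490e+6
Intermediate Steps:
j = 88
y = 782841 (y = ((149 - 267) - 339)*(-37 - 1676) = (-118 - 339)*(-1713) = -457*(-1713) = 782841)
G = -93/47 (G = -2 + 1/((-49 - 1*(-8)) + 88) = -2 + 1/((-49 + 8) + 88) = -2 + 1/(-41 + 88) = -2 + 1/47 = -93/47 ≈ -1.9787)
y*G = 782841*(-93/47) = -72804213/47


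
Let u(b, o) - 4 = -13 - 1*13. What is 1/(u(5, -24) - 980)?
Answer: -1/1002 ≈ -0.00099800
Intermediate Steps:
u(b, o) = -22 (u(b, o) = 4 + (-13 - 1*13) = 4 + (-13 - 13) = 4 - 26 = -22)
1/(u(5, -24) - 980) = 1/(-22 - 980) = 1/(-1002) = -1/1002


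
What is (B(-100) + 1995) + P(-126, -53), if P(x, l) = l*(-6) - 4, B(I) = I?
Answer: 2209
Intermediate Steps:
P(x, l) = -4 - 6*l (P(x, l) = -6*l - 4 = -4 - 6*l)
(B(-100) + 1995) + P(-126, -53) = (-100 + 1995) + (-4 - 6*(-53)) = 1895 + (-4 + 318) = 1895 + 314 = 2209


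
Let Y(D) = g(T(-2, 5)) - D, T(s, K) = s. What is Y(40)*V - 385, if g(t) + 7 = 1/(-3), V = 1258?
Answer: -179791/3 ≈ -59930.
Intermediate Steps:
g(t) = -22/3 (g(t) = -7 + 1/(-3) = -7 - 1/3 = -22/3)
Y(D) = -22/3 - D
Y(40)*V - 385 = (-22/3 - 1*40)*1258 - 385 = (-22/3 - 40)*1258 - 385 = -142/3*1258 - 385 = -178636/3 - 385 = -179791/3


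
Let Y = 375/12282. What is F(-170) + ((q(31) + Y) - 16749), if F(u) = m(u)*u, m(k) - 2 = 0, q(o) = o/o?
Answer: -69958147/4094 ≈ -17088.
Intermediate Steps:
q(o) = 1
m(k) = 2 (m(k) = 2 + 0 = 2)
Y = 125/4094 (Y = 375*(1/12282) = 125/4094 ≈ 0.030532)
F(u) = 2*u
F(-170) + ((q(31) + Y) - 16749) = 2*(-170) + ((1 + 125/4094) - 16749) = -340 + (4219/4094 - 16749) = -340 - 68566187/4094 = -69958147/4094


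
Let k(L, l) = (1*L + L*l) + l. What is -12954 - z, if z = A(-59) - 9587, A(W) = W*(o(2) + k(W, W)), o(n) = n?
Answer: 195168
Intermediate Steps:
k(L, l) = L + l + L*l (k(L, l) = (L + L*l) + l = L + l + L*l)
A(W) = W*(2 + W**2 + 2*W) (A(W) = W*(2 + (W + W + W*W)) = W*(2 + (W + W + W**2)) = W*(2 + (W**2 + 2*W)) = W*(2 + W**2 + 2*W))
z = -208122 (z = -59*(2 + (-59)**2 + 2*(-59)) - 9587 = -59*(2 + 3481 - 118) - 9587 = -59*3365 - 9587 = -198535 - 9587 = -208122)
-12954 - z = -12954 - 1*(-208122) = -12954 + 208122 = 195168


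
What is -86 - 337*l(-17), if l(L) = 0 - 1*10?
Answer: 3284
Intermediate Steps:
l(L) = -10 (l(L) = 0 - 10 = -10)
-86 - 337*l(-17) = -86 - 337*(-10) = -86 + 3370 = 3284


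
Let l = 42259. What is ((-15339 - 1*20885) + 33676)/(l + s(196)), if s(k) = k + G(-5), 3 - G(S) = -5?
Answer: -2548/42463 ≈ -0.060005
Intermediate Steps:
G(S) = 8 (G(S) = 3 - 1*(-5) = 3 + 5 = 8)
s(k) = 8 + k (s(k) = k + 8 = 8 + k)
((-15339 - 1*20885) + 33676)/(l + s(196)) = ((-15339 - 1*20885) + 33676)/(42259 + (8 + 196)) = ((-15339 - 20885) + 33676)/(42259 + 204) = (-36224 + 33676)/42463 = -2548*1/42463 = -2548/42463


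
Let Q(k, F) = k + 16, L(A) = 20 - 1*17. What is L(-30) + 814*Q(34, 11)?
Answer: 40703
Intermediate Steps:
L(A) = 3 (L(A) = 20 - 17 = 3)
Q(k, F) = 16 + k
L(-30) + 814*Q(34, 11) = 3 + 814*(16 + 34) = 3 + 814*50 = 3 + 40700 = 40703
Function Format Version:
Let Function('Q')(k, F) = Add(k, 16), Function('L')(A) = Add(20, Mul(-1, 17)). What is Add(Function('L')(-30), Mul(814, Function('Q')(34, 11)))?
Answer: 40703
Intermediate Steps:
Function('L')(A) = 3 (Function('L')(A) = Add(20, -17) = 3)
Function('Q')(k, F) = Add(16, k)
Add(Function('L')(-30), Mul(814, Function('Q')(34, 11))) = Add(3, Mul(814, Add(16, 34))) = Add(3, Mul(814, 50)) = Add(3, 40700) = 40703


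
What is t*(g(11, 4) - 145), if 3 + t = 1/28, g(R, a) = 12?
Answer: 1577/4 ≈ 394.25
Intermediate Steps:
t = -83/28 (t = -3 + 1/28 = -83/28 ≈ -2.9643)
t*(g(11, 4) - 145) = -83*(12 - 145)/28 = -83/28*(-133) = 1577/4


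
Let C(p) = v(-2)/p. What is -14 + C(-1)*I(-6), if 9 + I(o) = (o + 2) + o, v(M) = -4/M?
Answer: 24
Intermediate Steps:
I(o) = -7 + 2*o (I(o) = -9 + ((o + 2) + o) = -9 + ((2 + o) + o) = -9 + (2 + 2*o) = -7 + 2*o)
C(p) = 2/p (C(p) = (-4/(-2))/p = (-4*(-½))/p = 2/p)
-14 + C(-1)*I(-6) = -14 + (2/(-1))*(-7 + 2*(-6)) = -14 + (2*(-1))*(-7 - 12) = -14 - 2*(-19) = -14 + 38 = 24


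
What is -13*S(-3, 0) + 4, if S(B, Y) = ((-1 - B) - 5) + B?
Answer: 82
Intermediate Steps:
S(B, Y) = -6 (S(B, Y) = (-6 - B) + B = -6)
-13*S(-3, 0) + 4 = -13*(-6) + 4 = 78 + 4 = 82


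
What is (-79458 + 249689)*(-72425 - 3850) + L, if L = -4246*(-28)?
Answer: -12984250637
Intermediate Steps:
L = 118888
(-79458 + 249689)*(-72425 - 3850) + L = (-79458 + 249689)*(-72425 - 3850) + 118888 = 170231*(-76275) + 118888 = -12984369525 + 118888 = -12984250637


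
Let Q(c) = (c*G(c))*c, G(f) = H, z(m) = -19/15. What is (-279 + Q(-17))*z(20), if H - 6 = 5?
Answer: -11020/3 ≈ -3673.3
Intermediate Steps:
H = 11 (H = 6 + 5 = 11)
z(m) = -19/15 (z(m) = -19*1/15 = -19/15)
G(f) = 11
Q(c) = 11*c² (Q(c) = (c*11)*c = (11*c)*c = 11*c²)
(-279 + Q(-17))*z(20) = (-279 + 11*(-17)²)*(-19/15) = (-279 + 11*289)*(-19/15) = (-279 + 3179)*(-19/15) = 2900*(-19/15) = -11020/3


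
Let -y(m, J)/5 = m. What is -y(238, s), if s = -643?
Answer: 1190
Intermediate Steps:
y(m, J) = -5*m
-y(238, s) = -(-5)*238 = -1*(-1190) = 1190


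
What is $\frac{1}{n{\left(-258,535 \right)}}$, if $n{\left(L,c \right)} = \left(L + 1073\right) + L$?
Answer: $\frac{1}{557} \approx 0.0017953$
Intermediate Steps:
$n{\left(L,c \right)} = 1073 + 2 L$ ($n{\left(L,c \right)} = \left(1073 + L\right) + L = 1073 + 2 L$)
$\frac{1}{n{\left(-258,535 \right)}} = \frac{1}{1073 + 2 \left(-258\right)} = \frac{1}{1073 - 516} = \frac{1}{557}$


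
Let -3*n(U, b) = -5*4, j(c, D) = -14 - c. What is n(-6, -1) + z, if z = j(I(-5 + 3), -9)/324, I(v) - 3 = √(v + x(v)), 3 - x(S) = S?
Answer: 2143/324 - √3/324 ≈ 6.6088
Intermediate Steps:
x(S) = 3 - S
I(v) = 3 + √3 (I(v) = 3 + √(v + (3 - v)) = 3 + √3)
n(U, b) = 20/3 (n(U, b) = -(-5)*4/3 = -⅓*(-20) = 20/3)
z = -17/324 - √3/324 (z = (-14 - (3 + √3))/324 = (-14 + (-3 - √3))*(1/324) = (-17 - √3)*(1/324) = -17/324 - √3/324 ≈ -0.057815)
n(-6, -1) + z = 20/3 + (-17/324 - √3/324) = 2143/324 - √3/324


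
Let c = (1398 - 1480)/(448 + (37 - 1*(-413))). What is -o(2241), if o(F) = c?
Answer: 41/449 ≈ 0.091314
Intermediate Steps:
c = -41/449 (c = -82/(448 + (37 + 413)) = -82/(448 + 450) = -82/898 = -82*1/898 = -41/449 ≈ -0.091314)
o(F) = -41/449
-o(2241) = -1*(-41/449) = 41/449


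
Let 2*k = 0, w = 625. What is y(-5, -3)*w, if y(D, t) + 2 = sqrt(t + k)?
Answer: -1250 + 625*I*sqrt(3) ≈ -1250.0 + 1082.5*I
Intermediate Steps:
k = 0 (k = (1/2)*0 = 0)
y(D, t) = -2 + sqrt(t) (y(D, t) = -2 + sqrt(t + 0) = -2 + sqrt(t))
y(-5, -3)*w = (-2 + sqrt(-3))*625 = (-2 + I*sqrt(3))*625 = -1250 + 625*I*sqrt(3)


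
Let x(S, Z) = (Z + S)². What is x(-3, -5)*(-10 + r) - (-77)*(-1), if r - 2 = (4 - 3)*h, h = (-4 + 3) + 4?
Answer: -397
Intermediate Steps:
h = 3 (h = -1 + 4 = 3)
r = 5 (r = 2 + (4 - 3)*3 = 2 + 1*3 = 2 + 3 = 5)
x(S, Z) = (S + Z)²
x(-3, -5)*(-10 + r) - (-77)*(-1) = (-3 - 5)²*(-10 + 5) - (-77)*(-1) = (-8)²*(-5) - 1*77 = 64*(-5) - 77 = -320 - 77 = -397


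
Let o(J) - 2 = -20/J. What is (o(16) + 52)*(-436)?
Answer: -22999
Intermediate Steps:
o(J) = 2 - 20/J
(o(16) + 52)*(-436) = ((2 - 20/16) + 52)*(-436) = ((2 - 20*1/16) + 52)*(-436) = ((2 - 5/4) + 52)*(-436) = (¾ + 52)*(-436) = (211/4)*(-436) = -22999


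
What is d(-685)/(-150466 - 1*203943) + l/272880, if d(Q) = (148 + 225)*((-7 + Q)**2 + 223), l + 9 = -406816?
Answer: -9781537726061/19342225584 ≈ -505.71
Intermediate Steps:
l = -406825 (l = -9 - 406816 = -406825)
d(Q) = 83179 + 373*(-7 + Q)**2 (d(Q) = 373*(223 + (-7 + Q)**2) = 83179 + 373*(-7 + Q)**2)
d(-685)/(-150466 - 1*203943) + l/272880 = (83179 + 373*(-7 - 685)**2)/(-150466 - 1*203943) - 406825/272880 = (83179 + 373*(-692)**2)/(-150466 - 203943) - 406825*1/272880 = (83179 + 373*478864)/(-354409) - 81365/54576 = (83179 + 178616272)*(-1/354409) - 81365/54576 = 178699451*(-1/354409) - 81365/54576 = -178699451/354409 - 81365/54576 = -9781537726061/19342225584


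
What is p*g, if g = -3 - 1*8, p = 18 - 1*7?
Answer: -121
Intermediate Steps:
p = 11 (p = 18 - 7 = 11)
g = -11 (g = -3 - 8 = -11)
p*g = 11*(-11) = -121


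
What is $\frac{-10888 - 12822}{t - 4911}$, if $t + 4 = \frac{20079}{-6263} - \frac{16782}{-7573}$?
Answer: $\frac{562279081645}{116581961593} \approx 4.823$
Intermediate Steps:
$t = - \frac{236671397}{47429699}$ ($t = -4 + \left(\frac{20079}{-6263} - \frac{16782}{-7573}\right) = -4 + \left(20079 \left(- \frac{1}{6263}\right) - - \frac{16782}{7573}\right) = -4 + \left(- \frac{20079}{6263} + \frac{16782}{7573}\right) = -4 - \frac{46952601}{47429699} = - \frac{236671397}{47429699} \approx -4.9899$)
$\frac{-10888 - 12822}{t - 4911} = \frac{-10888 - 12822}{- \frac{236671397}{47429699} - 4911} = - \frac{23710}{- \frac{233163923186}{47429699}} = \left(-23710\right) \left(- \frac{47429699}{233163923186}\right) = \frac{562279081645}{116581961593}$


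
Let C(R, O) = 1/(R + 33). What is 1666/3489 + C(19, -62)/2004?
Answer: 57871339/121193904 ≈ 0.47751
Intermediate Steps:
C(R, O) = 1/(33 + R)
1666/3489 + C(19, -62)/2004 = 1666/3489 + 1/((33 + 19)*2004) = 1666*(1/3489) + (1/2004)/52 = 1666/3489 + (1/52)*(1/2004) = 1666/3489 + 1/104208 = 57871339/121193904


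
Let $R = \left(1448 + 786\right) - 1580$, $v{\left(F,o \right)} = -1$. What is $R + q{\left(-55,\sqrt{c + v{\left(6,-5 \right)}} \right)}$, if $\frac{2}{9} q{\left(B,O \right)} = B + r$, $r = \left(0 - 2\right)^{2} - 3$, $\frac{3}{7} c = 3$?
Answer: $411$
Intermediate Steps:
$c = 7$ ($c = \frac{7}{3} \cdot 3 = 7$)
$R = 654$ ($R = 2234 - 1580 = 654$)
$r = 1$ ($r = \left(-2\right)^{2} - 3 = 4 - 3 = 1$)
$q{\left(B,O \right)} = \frac{9}{2} + \frac{9 B}{2}$ ($q{\left(B,O \right)} = \frac{9 \left(B + 1\right)}{2} = \frac{9 \left(1 + B\right)}{2} = \frac{9}{2} + \frac{9 B}{2}$)
$R + q{\left(-55,\sqrt{c + v{\left(6,-5 \right)}} \right)} = 654 + \left(\frac{9}{2} + \frac{9}{2} \left(-55\right)\right) = 654 + \left(\frac{9}{2} - \frac{495}{2}\right) = 654 - 243 = 411$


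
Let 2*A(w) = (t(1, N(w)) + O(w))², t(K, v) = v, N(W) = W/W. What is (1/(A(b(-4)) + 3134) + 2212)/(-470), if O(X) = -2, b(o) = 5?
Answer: -1386703/294643 ≈ -4.7064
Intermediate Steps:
N(W) = 1
A(w) = ½ (A(w) = (1 - 2)²/2 = (½)*(-1)² = (½)*1 = ½)
(1/(A(b(-4)) + 3134) + 2212)/(-470) = (1/(½ + 3134) + 2212)/(-470) = (1/(6269/2) + 2212)*(-1/470) = (2/6269 + 2212)*(-1/470) = (13867030/6269)*(-1/470) = -1386703/294643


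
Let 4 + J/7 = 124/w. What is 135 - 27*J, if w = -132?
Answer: 11754/11 ≈ 1068.5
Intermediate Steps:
J = -1141/33 (J = -28 + 7*(124/(-132)) = -28 + 7*(124*(-1/132)) = -28 + 7*(-31/33) = -28 - 217/33 = -1141/33 ≈ -34.576)
135 - 27*J = 135 - 27*(-1141/33) = 135 + 10269/11 = 11754/11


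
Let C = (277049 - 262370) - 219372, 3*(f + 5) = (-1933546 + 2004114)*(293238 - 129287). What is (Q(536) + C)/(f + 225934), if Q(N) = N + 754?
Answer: -610209/11570371955 ≈ -5.2739e-5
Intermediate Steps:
f = 11569694153/3 (f = -5 + ((-1933546 + 2004114)*(293238 - 129287))/3 = -5 + (70568*163951)/3 = -5 + (1/3)*11569694168 = -5 + 11569694168/3 = 11569694153/3 ≈ 3.8566e+9)
C = -204693 (C = 14679 - 219372 = -204693)
Q(N) = 754 + N
(Q(536) + C)/(f + 225934) = ((754 + 536) - 204693)/(11569694153/3 + 225934) = (1290 - 204693)/(11570371955/3) = -203403*3/11570371955 = -610209/11570371955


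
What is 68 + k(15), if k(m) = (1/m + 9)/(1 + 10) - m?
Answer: 8881/165 ≈ 53.824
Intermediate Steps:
k(m) = 9/11 - m + 1/(11*m) (k(m) = (9 + 1/m)/11 - m = (9 + 1/m)*(1/11) - m = (9/11 + 1/(11*m)) - m = 9/11 - m + 1/(11*m))
68 + k(15) = 68 + (9/11 - 1*15 + (1/11)/15) = 68 + (9/11 - 15 + (1/11)*(1/15)) = 68 + (9/11 - 15 + 1/165) = 68 - 2339/165 = 8881/165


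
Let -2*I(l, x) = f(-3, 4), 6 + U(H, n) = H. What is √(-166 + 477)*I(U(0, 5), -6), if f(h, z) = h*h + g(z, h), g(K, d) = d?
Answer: -3*√311 ≈ -52.906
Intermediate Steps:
U(H, n) = -6 + H
f(h, z) = h + h² (f(h, z) = h*h + h = h² + h = h + h²)
I(l, x) = -3 (I(l, x) = -(-3)*(1 - 3)/2 = -(-3)*(-2)/2 = -½*6 = -3)
√(-166 + 477)*I(U(0, 5), -6) = √(-166 + 477)*(-3) = √311*(-3) = -3*√311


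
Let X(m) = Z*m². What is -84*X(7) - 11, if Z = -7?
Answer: 28801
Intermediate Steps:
X(m) = -7*m²
-84*X(7) - 11 = -(-588)*7² - 11 = -(-588)*49 - 11 = -84*(-343) - 11 = 28812 - 11 = 28801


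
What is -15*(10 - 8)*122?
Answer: -3660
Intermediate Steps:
-15*(10 - 8)*122 = -30*122 = -15*244 = -3660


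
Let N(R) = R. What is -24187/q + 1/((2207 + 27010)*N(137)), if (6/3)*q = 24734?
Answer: -96813993956/49501749543 ≈ -1.9558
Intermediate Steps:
q = 12367 (q = (½)*24734 = 12367)
-24187/q + 1/((2207 + 27010)*N(137)) = -24187/12367 + 1/((2207 + 27010)*137) = -24187*1/12367 + (1/137)/29217 = -24187/12367 + (1/29217)*(1/137) = -24187/12367 + 1/4002729 = -96813993956/49501749543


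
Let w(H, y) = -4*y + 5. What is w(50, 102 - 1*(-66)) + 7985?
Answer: 7318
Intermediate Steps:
w(H, y) = 5 - 4*y
w(50, 102 - 1*(-66)) + 7985 = (5 - 4*(102 - 1*(-66))) + 7985 = (5 - 4*(102 + 66)) + 7985 = (5 - 4*168) + 7985 = (5 - 672) + 7985 = -667 + 7985 = 7318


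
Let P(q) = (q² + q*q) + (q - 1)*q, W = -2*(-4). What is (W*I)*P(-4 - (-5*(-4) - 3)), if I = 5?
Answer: 53760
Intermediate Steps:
W = 8
P(q) = 2*q² + q*(-1 + q) (P(q) = (q² + q²) + (-1 + q)*q = 2*q² + q*(-1 + q))
(W*I)*P(-4 - (-5*(-4) - 3)) = (8*5)*((-4 - (-5*(-4) - 3))*(-1 + 3*(-4 - (-5*(-4) - 3)))) = 40*((-4 - (20 - 3))*(-1 + 3*(-4 - (20 - 3)))) = 40*((-4 - 1*17)*(-1 + 3*(-4 - 1*17))) = 40*((-4 - 17)*(-1 + 3*(-4 - 17))) = 40*(-21*(-1 + 3*(-21))) = 40*(-21*(-1 - 63)) = 40*(-21*(-64)) = 40*1344 = 53760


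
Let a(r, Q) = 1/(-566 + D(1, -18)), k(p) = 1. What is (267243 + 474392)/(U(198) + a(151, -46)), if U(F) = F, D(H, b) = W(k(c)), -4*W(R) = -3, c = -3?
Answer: 1676836735/447674 ≈ 3745.7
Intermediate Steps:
W(R) = 3/4 (W(R) = -1/4*(-3) = 3/4)
D(H, b) = 3/4
a(r, Q) = -4/2261 (a(r, Q) = 1/(-566 + 3/4) = 1/(-2261/4) = -4/2261)
(267243 + 474392)/(U(198) + a(151, -46)) = (267243 + 474392)/(198 - 4/2261) = 741635/(447674/2261) = 741635*(2261/447674) = 1676836735/447674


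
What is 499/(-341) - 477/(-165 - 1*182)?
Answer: -10496/118327 ≈ -0.088703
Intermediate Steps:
499/(-341) - 477/(-165 - 1*182) = 499*(-1/341) - 477/(-165 - 182) = -499/341 - 477/(-347) = -499/341 - 477*(-1/347) = -499/341 + 477/347 = -10496/118327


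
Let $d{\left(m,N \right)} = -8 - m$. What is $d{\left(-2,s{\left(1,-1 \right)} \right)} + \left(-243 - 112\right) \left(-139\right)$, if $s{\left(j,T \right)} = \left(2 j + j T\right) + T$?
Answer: $49339$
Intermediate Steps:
$s{\left(j,T \right)} = T + 2 j + T j$ ($s{\left(j,T \right)} = \left(2 j + T j\right) + T = T + 2 j + T j$)
$d{\left(-2,s{\left(1,-1 \right)} \right)} + \left(-243 - 112\right) \left(-139\right) = \left(-8 - -2\right) + \left(-243 - 112\right) \left(-139\right) = \left(-8 + 2\right) - -49345 = -6 + 49345 = 49339$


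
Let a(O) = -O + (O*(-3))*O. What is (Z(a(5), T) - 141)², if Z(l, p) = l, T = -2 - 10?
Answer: 48841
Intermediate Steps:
T = -12
a(O) = -O - 3*O² (a(O) = -O + (-3*O)*O = -O - 3*O²)
(Z(a(5), T) - 141)² = (-1*5*(1 + 3*5) - 141)² = (-1*5*(1 + 15) - 141)² = (-1*5*16 - 141)² = (-80 - 141)² = (-221)² = 48841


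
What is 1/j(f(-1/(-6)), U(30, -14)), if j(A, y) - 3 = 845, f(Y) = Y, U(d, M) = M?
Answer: 1/848 ≈ 0.0011792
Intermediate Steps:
j(A, y) = 848 (j(A, y) = 3 + 845 = 848)
1/j(f(-1/(-6)), U(30, -14)) = 1/848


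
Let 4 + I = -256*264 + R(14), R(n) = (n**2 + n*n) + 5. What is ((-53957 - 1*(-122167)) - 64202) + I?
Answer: -63183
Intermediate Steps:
R(n) = 5 + 2*n**2 (R(n) = (n**2 + n**2) + 5 = 2*n**2 + 5 = 5 + 2*n**2)
I = -67191 (I = -4 + (-256*264 + (5 + 2*14**2)) = -4 + (-67584 + (5 + 2*196)) = -4 + (-67584 + (5 + 392)) = -4 + (-67584 + 397) = -4 - 67187 = -67191)
((-53957 - 1*(-122167)) - 64202) + I = ((-53957 - 1*(-122167)) - 64202) - 67191 = ((-53957 + 122167) - 64202) - 67191 = (68210 - 64202) - 67191 = 4008 - 67191 = -63183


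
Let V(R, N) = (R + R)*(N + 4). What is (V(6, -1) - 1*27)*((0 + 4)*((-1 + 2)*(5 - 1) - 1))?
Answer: 108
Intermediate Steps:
V(R, N) = 2*R*(4 + N) (V(R, N) = (2*R)*(4 + N) = 2*R*(4 + N))
(V(6, -1) - 1*27)*((0 + 4)*((-1 + 2)*(5 - 1) - 1)) = (2*6*(4 - 1) - 1*27)*((0 + 4)*((-1 + 2)*(5 - 1) - 1)) = (2*6*3 - 27)*(4*(1*4 - 1)) = (36 - 27)*(4*(4 - 1)) = 9*(4*3) = 9*12 = 108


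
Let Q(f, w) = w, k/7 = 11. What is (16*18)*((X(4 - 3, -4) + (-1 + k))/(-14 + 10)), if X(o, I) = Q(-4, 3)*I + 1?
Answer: -4680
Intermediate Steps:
k = 77 (k = 7*11 = 77)
X(o, I) = 1 + 3*I (X(o, I) = 3*I + 1 = 1 + 3*I)
(16*18)*((X(4 - 3, -4) + (-1 + k))/(-14 + 10)) = (16*18)*(((1 + 3*(-4)) + (-1 + 77))/(-14 + 10)) = 288*(((1 - 12) + 76)/(-4)) = 288*((-11 + 76)*(-1/4)) = 288*(65*(-1/4)) = 288*(-65/4) = -4680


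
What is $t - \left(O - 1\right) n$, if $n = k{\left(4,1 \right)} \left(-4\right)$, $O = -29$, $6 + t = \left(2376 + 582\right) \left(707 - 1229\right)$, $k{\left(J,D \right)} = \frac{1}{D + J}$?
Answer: $-1544106$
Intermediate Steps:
$t = -1544082$ ($t = -6 + \left(2376 + 582\right) \left(707 - 1229\right) = -6 + 2958 \left(-522\right) = -6 - 1544076 = -1544082$)
$n = - \frac{4}{5}$ ($n = \frac{1}{1 + 4} \left(-4\right) = \frac{1}{5} \left(-4\right) = - \frac{4}{5} \approx -0.8$)
$t - \left(O - 1\right) n = -1544082 - \left(-29 - 1\right) \left(- \frac{4}{5}\right) = -1544082 - \left(-30\right) \left(- \frac{4}{5}\right) = -1544082 - 24 = -1544106$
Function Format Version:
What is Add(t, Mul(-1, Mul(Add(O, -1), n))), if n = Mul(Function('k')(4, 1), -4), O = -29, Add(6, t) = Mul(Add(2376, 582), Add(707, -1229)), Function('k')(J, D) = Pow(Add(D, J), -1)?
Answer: -1544106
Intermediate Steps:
t = -1544082 (t = Add(-6, Mul(Add(2376, 582), Add(707, -1229))) = Add(-6, Mul(2958, -522)) = Add(-6, -1544076) = -1544082)
n = Rational(-4, 5) (n = Mul(Pow(Add(1, 4), -1), -4) = Mul(Pow(5, -1), -4) = Mul(Rational(1, 5), -4) = Rational(-4, 5) ≈ -0.80000)
Add(t, Mul(-1, Mul(Add(O, -1), n))) = Add(-1544082, Mul(-1, Mul(Add(-29, -1), Rational(-4, 5)))) = Add(-1544082, Mul(-1, Mul(-30, Rational(-4, 5)))) = Add(-1544082, Mul(-1, 24)) = Add(-1544082, -24) = -1544106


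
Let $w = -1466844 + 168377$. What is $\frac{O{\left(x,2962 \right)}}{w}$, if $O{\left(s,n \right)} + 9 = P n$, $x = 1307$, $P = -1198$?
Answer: $\frac{3548485}{1298467} \approx 2.7328$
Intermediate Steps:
$O{\left(s,n \right)} = -9 - 1198 n$
$w = -1298467$
$\frac{O{\left(x,2962 \right)}}{w} = \frac{-9 - 3548476}{-1298467} = \left(-9 - 3548476\right) \left(- \frac{1}{1298467}\right) = \left(-3548485\right) \left(- \frac{1}{1298467}\right) = \frac{3548485}{1298467}$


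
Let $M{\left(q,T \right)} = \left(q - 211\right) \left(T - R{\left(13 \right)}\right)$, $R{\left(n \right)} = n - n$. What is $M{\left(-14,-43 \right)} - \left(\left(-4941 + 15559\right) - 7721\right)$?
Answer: $6778$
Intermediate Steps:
$R{\left(n \right)} = 0$
$M{\left(q,T \right)} = T \left(-211 + q\right)$ ($M{\left(q,T \right)} = \left(q - 211\right) \left(T - 0\right) = \left(-211 + q\right) \left(T + 0\right) = \left(-211 + q\right) T = T \left(-211 + q\right)$)
$M{\left(-14,-43 \right)} - \left(\left(-4941 + 15559\right) - 7721\right) = - 43 \left(-211 - 14\right) - \left(\left(-4941 + 15559\right) - 7721\right) = \left(-43\right) \left(-225\right) - \left(10618 - 7721\right) = 9675 - 2897 = 6778$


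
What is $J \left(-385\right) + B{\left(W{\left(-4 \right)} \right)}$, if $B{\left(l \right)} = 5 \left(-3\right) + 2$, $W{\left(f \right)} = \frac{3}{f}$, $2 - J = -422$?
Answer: $-163253$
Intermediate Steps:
$J = 424$ ($J = 2 - -422 = 2 + 422 = 424$)
$B{\left(l \right)} = -13$ ($B{\left(l \right)} = -15 + 2 = -13$)
$J \left(-385\right) + B{\left(W{\left(-4 \right)} \right)} = 424 \left(-385\right) - 13 = -163240 - 13 = -163253$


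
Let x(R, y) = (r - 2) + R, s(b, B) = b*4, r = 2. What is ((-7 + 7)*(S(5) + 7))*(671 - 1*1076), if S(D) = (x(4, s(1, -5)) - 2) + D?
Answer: 0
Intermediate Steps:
s(b, B) = 4*b
x(R, y) = R (x(R, y) = (2 - 2) + R = 0 + R = R)
S(D) = 2 + D (S(D) = (4 - 2) + D = 2 + D)
((-7 + 7)*(S(5) + 7))*(671 - 1*1076) = ((-7 + 7)*((2 + 5) + 7))*(671 - 1*1076) = (0*(7 + 7))*(671 - 1076) = (0*14)*(-405) = 0*(-405) = 0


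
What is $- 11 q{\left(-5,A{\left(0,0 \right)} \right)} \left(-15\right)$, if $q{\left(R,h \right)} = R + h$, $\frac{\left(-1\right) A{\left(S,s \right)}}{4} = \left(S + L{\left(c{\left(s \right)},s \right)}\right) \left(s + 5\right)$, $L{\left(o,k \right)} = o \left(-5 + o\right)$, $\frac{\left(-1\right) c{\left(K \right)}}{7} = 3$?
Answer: $-1802625$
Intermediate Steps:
$c{\left(K \right)} = -21$ ($c{\left(K \right)} = \left(-7\right) 3 = -21$)
$A{\left(S,s \right)} = - 4 \left(5 + s\right) \left(546 + S\right)$ ($A{\left(S,s \right)} = - 4 \left(S - 21 \left(-5 - 21\right)\right) \left(s + 5\right) = - 4 \left(S - -546\right) \left(5 + s\right) = - 4 \left(S + 546\right) \left(5 + s\right) = - 4 \left(546 + S\right) \left(5 + s\right) = - 4 \left(5 + s\right) \left(546 + S\right)$)
$- 11 q{\left(-5,A{\left(0,0 \right)} \right)} \left(-15\right) = - 11 \left(-5 - \left(10920 + 0 \cdot 0\right)\right) \left(-15\right) = - 11 \left(-5 + \left(-10920 + 0 + 0 + 0\right)\right) \left(-15\right) = - 11 \left(-5 - 10920\right) \left(-15\right) = \left(-11\right) \left(-10925\right) \left(-15\right) = 120175 \left(-15\right) = -1802625$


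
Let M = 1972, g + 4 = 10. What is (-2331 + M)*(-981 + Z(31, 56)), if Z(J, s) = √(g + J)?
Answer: 352179 - 359*√37 ≈ 3.5000e+5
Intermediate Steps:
g = 6 (g = -4 + 10 = 6)
Z(J, s) = √(6 + J)
(-2331 + M)*(-981 + Z(31, 56)) = (-2331 + 1972)*(-981 + √(6 + 31)) = -359*(-981 + √37) = 352179 - 359*√37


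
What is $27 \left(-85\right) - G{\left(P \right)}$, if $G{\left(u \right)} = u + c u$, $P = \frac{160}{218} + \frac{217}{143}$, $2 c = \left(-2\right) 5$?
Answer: $- \frac{35631793}{15587} \approx -2286.0$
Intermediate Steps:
$c = -5$ ($c = \frac{\left(-2\right) 5}{2} = \frac{1}{2} \left(-10\right) = -5$)
$P = \frac{35093}{15587}$ ($P = 160 \cdot \frac{1}{218} + 217 \cdot \frac{1}{143} = \frac{80}{109} + \frac{217}{143} = \frac{35093}{15587} \approx 2.2514$)
$G{\left(u \right)} = - 4 u$ ($G{\left(u \right)} = u - 5 u = - 4 u$)
$27 \left(-85\right) - G{\left(P \right)} = 27 \left(-85\right) - \left(-4\right) \frac{35093}{15587} = -2295 - - \frac{140372}{15587} = -2295 + \frac{140372}{15587} = - \frac{35631793}{15587}$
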